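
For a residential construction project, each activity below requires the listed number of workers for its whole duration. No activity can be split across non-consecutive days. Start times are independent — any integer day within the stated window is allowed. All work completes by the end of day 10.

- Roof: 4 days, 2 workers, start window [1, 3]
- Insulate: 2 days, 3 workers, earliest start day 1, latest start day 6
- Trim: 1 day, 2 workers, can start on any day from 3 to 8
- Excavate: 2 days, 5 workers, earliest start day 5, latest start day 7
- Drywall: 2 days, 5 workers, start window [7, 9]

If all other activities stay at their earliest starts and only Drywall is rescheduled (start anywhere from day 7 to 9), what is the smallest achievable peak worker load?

5

Drywall@7: d1:5  d2:5  d3:4  d4:2  d5:5  d6:5  d7:5  d8:5  d9:0  d10:0 → peak 5
Drywall@8: d1:5  d2:5  d3:4  d4:2  d5:5  d6:5  d7:0  d8:5  d9:5  d10:0 → peak 5
Drywall@9: d1:5  d2:5  d3:4  d4:2  d5:5  d6:5  d7:0  d8:0  d9:5  d10:5 → peak 5
Best is Drywall@7, peak 5.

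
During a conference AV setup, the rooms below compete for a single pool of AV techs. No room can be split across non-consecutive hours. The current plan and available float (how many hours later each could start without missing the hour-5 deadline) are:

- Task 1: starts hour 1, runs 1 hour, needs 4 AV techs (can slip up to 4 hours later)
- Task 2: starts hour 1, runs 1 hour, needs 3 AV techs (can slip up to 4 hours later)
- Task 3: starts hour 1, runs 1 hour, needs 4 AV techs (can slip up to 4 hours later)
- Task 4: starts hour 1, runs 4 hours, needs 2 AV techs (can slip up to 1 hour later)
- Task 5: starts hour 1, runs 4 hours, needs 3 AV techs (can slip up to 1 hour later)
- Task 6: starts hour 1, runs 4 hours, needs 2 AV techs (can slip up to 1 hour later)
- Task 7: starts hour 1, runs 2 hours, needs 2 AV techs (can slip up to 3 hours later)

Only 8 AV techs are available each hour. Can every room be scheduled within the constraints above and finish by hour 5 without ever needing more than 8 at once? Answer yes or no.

no

Total AV tech-hours = 43; over 5 hours the average is 43/5 > 8, so some hour must exceed 8.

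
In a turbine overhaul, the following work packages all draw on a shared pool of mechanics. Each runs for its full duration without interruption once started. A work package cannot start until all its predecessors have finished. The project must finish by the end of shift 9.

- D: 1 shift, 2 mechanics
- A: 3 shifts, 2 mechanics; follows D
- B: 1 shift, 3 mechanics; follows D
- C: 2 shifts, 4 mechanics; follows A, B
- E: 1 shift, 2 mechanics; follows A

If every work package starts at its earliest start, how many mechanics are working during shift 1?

At early start, shift 1 has: D.
Demand: 2 = 2.

2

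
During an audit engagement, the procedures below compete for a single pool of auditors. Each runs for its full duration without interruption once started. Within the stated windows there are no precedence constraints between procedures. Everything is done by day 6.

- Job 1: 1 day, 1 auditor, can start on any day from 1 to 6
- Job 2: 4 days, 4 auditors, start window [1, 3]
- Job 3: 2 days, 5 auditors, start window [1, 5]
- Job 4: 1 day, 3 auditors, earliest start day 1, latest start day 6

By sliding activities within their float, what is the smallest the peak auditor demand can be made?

7

Early-start (Job 1@1, Job 2@1, Job 3@1, Job 4@1) gives peak 13: d1:13  d2:9  d3:4  d4:4  d5:0  d6:0.
Shift Job 3→5, Job 4→2.
Schedule Job 1@1, Job 2@1, Job 3@5, Job 4@2: d1:5  d2:7  d3:4  d4:4  d5:5  d6:5 — peak 7.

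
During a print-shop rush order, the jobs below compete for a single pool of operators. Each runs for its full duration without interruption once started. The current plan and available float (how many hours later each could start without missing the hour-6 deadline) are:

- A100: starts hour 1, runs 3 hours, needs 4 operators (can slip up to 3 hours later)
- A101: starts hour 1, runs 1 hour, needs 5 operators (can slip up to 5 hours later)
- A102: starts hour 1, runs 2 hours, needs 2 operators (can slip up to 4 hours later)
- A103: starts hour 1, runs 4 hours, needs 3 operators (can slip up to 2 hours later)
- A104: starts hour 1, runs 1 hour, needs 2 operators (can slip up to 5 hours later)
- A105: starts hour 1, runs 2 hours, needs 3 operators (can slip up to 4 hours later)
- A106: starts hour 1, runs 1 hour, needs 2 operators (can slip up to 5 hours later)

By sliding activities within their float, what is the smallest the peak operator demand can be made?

Early-start (A100@1, A101@1, A102@1, A103@1, A104@1, A105@1, A106@1) gives peak 21: h1:21  h2:12  h3:7  h4:3  h5:0  h6:0.
Shift A101→4, A103→3, A105→5, A106→2.
Schedule A100@1, A101@4, A102@1, A103@3, A104@1, A105@5, A106@2: h1:8  h2:8  h3:7  h4:8  h5:6  h6:6 — peak 8.
Total operator-hours = 43 over 6 hours ⇒ peak ≥ ⌈43/6⌉ = 8, so 8 is optimal.

8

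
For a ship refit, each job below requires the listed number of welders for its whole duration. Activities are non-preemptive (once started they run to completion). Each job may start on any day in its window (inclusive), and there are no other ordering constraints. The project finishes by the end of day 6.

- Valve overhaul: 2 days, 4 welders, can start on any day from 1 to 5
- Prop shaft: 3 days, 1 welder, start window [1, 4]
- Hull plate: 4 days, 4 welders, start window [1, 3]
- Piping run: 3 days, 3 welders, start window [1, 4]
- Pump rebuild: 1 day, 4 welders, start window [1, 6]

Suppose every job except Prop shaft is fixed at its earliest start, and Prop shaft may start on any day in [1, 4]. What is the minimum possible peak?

Prop shaft@1: d1:16  d2:12  d3:8  d4:4  d5:0  d6:0 → peak 16
Prop shaft@2: d1:15  d2:12  d3:8  d4:5  d5:0  d6:0 → peak 15
Prop shaft@3: d1:15  d2:11  d3:8  d4:5  d5:1  d6:0 → peak 15
Prop shaft@4: d1:15  d2:11  d3:7  d4:5  d5:1  d6:1 → peak 15
Best is Prop shaft@2, peak 15.

15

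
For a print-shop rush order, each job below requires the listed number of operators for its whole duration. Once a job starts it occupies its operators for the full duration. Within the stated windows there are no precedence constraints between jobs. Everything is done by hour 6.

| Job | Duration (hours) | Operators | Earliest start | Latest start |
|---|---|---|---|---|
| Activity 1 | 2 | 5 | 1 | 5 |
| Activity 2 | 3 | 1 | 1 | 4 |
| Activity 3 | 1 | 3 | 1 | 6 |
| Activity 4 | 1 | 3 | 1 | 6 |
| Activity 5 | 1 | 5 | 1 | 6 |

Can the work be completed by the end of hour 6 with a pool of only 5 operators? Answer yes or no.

yes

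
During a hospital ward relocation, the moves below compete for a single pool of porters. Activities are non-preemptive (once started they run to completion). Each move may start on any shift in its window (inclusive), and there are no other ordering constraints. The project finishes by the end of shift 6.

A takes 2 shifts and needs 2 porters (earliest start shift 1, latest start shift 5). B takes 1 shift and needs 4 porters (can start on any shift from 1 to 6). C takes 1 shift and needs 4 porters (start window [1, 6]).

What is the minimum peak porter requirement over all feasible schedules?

4

Early-start (A@1, B@1, C@1) gives peak 10: s1:10  s2:2  s3:0  s4:0  s5:0  s6:0.
Shift B→3, C→4.
Schedule A@1, B@3, C@4: s1:2  s2:2  s3:4  s4:4  s5:0  s6:0 — peak 4.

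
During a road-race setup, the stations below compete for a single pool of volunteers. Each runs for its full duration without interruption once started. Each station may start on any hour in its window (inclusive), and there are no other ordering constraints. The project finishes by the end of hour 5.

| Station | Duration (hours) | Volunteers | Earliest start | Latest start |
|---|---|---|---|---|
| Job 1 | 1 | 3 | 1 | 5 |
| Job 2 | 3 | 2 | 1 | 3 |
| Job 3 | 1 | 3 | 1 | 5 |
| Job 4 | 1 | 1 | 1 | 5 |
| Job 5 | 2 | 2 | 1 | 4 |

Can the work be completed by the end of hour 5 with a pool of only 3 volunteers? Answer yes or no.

Total volunteer-hours = 17; over 5 hours the average is 17/5 > 3, so some hour must exceed 3.

no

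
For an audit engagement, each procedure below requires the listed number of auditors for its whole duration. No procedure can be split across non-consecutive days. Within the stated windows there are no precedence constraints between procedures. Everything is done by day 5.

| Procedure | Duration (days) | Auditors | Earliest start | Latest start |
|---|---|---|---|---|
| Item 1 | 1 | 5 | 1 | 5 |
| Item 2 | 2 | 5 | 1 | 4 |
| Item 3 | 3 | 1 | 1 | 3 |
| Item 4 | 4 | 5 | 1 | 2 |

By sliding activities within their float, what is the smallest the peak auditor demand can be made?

10

Early-start (Item 1@1, Item 2@1, Item 3@1, Item 4@1) gives peak 16: d1:16  d2:11  d3:6  d4:5  d5:0.
Shift Item 3→3, Item 4→2.
Schedule Item 1@1, Item 2@1, Item 3@3, Item 4@2: d1:10  d2:10  d3:6  d4:6  d5:6 — peak 10.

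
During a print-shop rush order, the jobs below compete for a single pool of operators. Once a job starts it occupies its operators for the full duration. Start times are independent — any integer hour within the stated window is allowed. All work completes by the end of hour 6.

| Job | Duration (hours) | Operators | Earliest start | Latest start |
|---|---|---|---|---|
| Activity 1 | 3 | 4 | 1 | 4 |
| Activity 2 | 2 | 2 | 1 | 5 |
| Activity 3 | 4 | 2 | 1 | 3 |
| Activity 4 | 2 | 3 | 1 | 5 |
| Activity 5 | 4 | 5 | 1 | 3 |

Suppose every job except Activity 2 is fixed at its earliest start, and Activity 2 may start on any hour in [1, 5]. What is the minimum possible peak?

14

Activity 2@1: h1:16  h2:16  h3:11  h4:7  h5:0  h6:0 → peak 16
Activity 2@2: h1:14  h2:16  h3:13  h4:7  h5:0  h6:0 → peak 16
Activity 2@3: h1:14  h2:14  h3:13  h4:9  h5:0  h6:0 → peak 14
Activity 2@4: h1:14  h2:14  h3:11  h4:9  h5:2  h6:0 → peak 14
Activity 2@5: h1:14  h2:14  h3:11  h4:7  h5:2  h6:2 → peak 14
Best is Activity 2@3, peak 14.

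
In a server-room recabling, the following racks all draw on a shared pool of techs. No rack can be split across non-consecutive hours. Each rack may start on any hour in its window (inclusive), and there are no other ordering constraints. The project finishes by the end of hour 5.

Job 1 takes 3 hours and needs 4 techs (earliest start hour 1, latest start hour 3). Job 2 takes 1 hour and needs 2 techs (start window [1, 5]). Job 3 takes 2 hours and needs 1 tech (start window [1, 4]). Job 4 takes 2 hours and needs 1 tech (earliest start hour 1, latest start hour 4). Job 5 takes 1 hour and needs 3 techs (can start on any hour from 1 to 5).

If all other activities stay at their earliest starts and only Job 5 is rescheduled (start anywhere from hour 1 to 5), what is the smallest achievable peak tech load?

Job 5@1: h1:11  h2:6  h3:4  h4:0  h5:0 → peak 11
Job 5@2: h1:8  h2:9  h3:4  h4:0  h5:0 → peak 9
Job 5@3: h1:8  h2:6  h3:7  h4:0  h5:0 → peak 8
Job 5@4: h1:8  h2:6  h3:4  h4:3  h5:0 → peak 8
Job 5@5: h1:8  h2:6  h3:4  h4:0  h5:3 → peak 8
Best is Job 5@3, peak 8.

8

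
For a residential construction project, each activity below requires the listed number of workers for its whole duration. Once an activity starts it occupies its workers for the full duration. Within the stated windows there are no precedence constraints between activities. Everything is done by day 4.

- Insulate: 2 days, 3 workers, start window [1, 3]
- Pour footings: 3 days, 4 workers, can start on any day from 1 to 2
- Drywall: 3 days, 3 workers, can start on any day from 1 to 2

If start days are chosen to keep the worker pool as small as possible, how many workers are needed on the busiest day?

Schedule Insulate@1, Pour footings@1, Drywall@1: d1:10  d2:10  d3:7  d4:0 — peak 10.
No arrangement of the 12 feasible schedules does better.

10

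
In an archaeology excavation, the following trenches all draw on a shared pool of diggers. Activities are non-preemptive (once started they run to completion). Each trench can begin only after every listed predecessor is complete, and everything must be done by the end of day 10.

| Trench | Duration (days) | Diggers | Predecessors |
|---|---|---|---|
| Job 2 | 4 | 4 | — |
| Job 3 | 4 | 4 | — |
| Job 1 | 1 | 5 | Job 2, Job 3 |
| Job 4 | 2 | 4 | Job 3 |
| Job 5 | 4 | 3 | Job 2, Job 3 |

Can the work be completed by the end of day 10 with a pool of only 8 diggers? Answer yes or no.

yes

Schedule Job 2@1, Job 3@1, Job 1@5, Job 4@6, Job 5@5: d1:8  d2:8  d3:8  d4:8  d5:8  d6:7  d7:7  d8:3  d9:0  d10:0 — peak 8 ≤ 8.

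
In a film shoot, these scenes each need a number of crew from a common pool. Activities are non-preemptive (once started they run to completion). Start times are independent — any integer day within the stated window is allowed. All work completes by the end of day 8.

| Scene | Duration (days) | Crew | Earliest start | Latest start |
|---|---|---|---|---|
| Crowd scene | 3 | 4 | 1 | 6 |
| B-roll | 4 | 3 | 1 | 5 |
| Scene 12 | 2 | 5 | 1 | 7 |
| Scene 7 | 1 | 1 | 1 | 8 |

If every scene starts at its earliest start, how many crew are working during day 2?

At early start, day 2 has: Crowd scene, B-roll, Scene 12.
Demand: 4 + 3 + 5 = 12.

12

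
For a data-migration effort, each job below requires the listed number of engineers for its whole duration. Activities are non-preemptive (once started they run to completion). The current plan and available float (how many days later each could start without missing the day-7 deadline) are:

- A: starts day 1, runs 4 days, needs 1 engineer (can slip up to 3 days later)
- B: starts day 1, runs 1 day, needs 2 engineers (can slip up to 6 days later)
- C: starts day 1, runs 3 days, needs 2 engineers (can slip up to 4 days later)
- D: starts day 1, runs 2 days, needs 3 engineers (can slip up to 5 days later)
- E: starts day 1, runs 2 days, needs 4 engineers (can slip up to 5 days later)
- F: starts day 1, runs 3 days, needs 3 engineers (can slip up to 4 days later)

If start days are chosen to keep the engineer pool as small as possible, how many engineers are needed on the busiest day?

Early-start (A@1, B@1, C@1, D@1, E@1, F@1) gives peak 15: d1:15  d2:13  d3:6  d4:1  d5:0  d6:0  d7:0.
Shift C→2, E→6, F→3.
Schedule A@1, B@1, C@2, D@1, E@6, F@3: d1:6  d2:6  d3:6  d4:6  d5:3  d6:4  d7:4 — peak 6.

6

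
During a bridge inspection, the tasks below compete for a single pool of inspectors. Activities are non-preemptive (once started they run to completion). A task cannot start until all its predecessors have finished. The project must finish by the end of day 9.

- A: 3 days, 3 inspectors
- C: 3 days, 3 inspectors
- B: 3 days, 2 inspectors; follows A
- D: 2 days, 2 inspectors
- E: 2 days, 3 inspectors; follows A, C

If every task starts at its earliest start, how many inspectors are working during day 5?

At early start, day 5 has: B, E.
Demand: 2 + 3 = 5.

5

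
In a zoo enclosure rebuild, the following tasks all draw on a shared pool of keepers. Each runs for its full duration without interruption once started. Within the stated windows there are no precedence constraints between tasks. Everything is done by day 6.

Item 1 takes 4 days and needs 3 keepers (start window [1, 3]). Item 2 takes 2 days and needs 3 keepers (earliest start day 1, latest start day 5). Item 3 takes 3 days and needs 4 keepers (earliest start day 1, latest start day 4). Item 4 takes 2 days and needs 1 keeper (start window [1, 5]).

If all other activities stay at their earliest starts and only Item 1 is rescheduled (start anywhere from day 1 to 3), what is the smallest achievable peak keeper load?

Item 1@1: d1:11  d2:11  d3:7  d4:3  d5:0  d6:0 → peak 11
Item 1@2: d1:8  d2:11  d3:7  d4:3  d5:3  d6:0 → peak 11
Item 1@3: d1:8  d2:8  d3:7  d4:3  d5:3  d6:3 → peak 8
Best is Item 1@3, peak 8.

8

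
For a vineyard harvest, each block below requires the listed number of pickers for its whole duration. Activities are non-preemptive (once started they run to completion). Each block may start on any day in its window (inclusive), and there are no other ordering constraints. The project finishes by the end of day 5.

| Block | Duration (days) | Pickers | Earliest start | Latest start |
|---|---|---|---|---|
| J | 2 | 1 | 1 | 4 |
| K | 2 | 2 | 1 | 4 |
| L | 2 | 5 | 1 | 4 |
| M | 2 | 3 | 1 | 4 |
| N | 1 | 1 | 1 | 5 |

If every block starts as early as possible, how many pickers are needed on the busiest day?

12

Early-start schedule: J@1, K@1, L@1, M@1, N@1.
Load per day: day 1: 12, day 2: 11, day 3: 0, day 4: 0, day 5: 0.
Peak is 12.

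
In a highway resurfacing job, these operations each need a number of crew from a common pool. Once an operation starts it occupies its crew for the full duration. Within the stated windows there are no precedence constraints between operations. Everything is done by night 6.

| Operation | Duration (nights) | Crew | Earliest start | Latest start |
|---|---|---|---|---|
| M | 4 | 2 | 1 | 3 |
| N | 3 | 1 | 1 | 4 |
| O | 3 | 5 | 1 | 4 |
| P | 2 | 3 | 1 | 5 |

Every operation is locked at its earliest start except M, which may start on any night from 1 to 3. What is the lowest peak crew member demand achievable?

9

M@1: n1:11  n2:11  n3:8  n4:2  n5:0  n6:0 → peak 11
M@2: n1:9  n2:11  n3:8  n4:2  n5:2  n6:0 → peak 11
M@3: n1:9  n2:9  n3:8  n4:2  n5:2  n6:2 → peak 9
Best is M@3, peak 9.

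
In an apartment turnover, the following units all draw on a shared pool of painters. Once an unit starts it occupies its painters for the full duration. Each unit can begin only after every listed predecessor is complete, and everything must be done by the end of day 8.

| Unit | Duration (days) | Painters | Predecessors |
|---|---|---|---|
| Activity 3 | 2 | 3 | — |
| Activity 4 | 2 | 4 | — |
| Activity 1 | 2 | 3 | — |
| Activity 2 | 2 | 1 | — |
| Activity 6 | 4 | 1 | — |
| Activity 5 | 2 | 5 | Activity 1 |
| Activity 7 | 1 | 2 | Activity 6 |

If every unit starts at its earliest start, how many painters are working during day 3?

At early start, day 3 has: Activity 6, Activity 5.
Demand: 1 + 5 = 6.

6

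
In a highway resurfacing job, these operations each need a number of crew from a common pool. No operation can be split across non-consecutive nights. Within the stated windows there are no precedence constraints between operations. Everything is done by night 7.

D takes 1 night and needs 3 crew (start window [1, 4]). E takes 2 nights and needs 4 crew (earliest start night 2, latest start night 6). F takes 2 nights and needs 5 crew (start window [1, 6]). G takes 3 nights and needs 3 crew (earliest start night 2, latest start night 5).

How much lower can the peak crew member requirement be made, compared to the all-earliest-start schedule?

6

Early-start peak: n1:8  n2:12  n3:7  n4:3  n5:0  n6:0  n7:0 ⇒ 12.
Leveled (D@3, E@6, F@1, G@3): n1:5  n2:5  n3:6  n4:3  n5:3  n6:4  n7:4 ⇒ 6.
Reduction 12 − 6 = 6.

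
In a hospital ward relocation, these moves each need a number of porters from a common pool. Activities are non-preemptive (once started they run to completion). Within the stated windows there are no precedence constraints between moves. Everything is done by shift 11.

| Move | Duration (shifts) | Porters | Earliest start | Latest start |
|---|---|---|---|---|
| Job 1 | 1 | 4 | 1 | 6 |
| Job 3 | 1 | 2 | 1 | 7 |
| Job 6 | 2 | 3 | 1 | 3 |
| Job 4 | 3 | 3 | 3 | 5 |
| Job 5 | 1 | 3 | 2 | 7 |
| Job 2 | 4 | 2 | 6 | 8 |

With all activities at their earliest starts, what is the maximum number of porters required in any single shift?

Early-start schedule: Job 1@1, Job 3@1, Job 6@1, Job 4@3, Job 5@2, Job 2@6.
Load per shift: shift 1: 9, shift 2: 6, shift 3: 3, shift 4: 3, shift 5: 3, shift 6: 2, shift 7: 2, shift 8: 2, shift 9: 2, shift 10: 0, shift 11: 0.
Peak is 9.

9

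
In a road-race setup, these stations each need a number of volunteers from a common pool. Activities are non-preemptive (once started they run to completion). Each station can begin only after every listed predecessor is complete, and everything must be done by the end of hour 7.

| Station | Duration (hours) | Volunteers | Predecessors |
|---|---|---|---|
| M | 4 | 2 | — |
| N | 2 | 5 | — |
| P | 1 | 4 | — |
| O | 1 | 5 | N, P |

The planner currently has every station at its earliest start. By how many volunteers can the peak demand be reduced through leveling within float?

5

Early-start peak: h1:11  h2:7  h3:7  h4:2  h5:0  h6:0  h7:0 ⇒ 11.
Leveled (M@1, N@5, P@1, O@7): h1:6  h2:2  h3:2  h4:2  h5:5  h6:5  h7:5 ⇒ 6.
Reduction 11 − 6 = 5.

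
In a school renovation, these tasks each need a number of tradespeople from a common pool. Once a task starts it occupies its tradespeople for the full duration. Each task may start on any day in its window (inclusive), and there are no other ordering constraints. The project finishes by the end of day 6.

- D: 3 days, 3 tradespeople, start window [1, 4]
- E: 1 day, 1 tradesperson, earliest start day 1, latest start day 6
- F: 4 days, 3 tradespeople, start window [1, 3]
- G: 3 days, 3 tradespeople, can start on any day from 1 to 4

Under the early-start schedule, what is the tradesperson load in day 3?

9

At early start, day 3 has: D, F, G.
Demand: 3 + 3 + 3 = 9.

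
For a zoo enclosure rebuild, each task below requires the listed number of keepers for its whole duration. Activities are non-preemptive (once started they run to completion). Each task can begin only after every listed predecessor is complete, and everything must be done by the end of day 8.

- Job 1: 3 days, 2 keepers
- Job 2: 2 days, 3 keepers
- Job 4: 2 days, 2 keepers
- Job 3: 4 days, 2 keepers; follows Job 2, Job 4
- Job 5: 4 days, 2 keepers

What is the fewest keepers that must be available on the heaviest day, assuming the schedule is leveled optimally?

5

Early-start (Job 1@1, Job 2@1, Job 4@1, Job 3@3, Job 5@1) gives peak 9: d1:9  d2:9  d3:6  d4:4  d5:2  d6:2  d7:0  d8:0.
Shift Job 4→3, Job 3→5, Job 5→4.
Schedule Job 1@1, Job 2@1, Job 4@3, Job 3@5, Job 5@4: d1:5  d2:5  d3:4  d4:4  d5:4  d6:4  d7:4  d8:2 — peak 5.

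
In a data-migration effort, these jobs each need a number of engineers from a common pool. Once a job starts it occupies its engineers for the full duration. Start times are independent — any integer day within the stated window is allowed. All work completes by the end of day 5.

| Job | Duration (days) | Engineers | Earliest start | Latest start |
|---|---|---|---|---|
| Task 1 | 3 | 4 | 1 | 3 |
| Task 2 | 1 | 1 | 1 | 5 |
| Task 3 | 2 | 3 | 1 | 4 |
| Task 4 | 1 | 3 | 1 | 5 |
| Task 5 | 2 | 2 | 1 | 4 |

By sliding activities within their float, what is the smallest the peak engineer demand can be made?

6

Early-start (Task 1@1, Task 2@1, Task 3@1, Task 4@1, Task 5@1) gives peak 13: d1:13  d2:9  d3:4  d4:0  d5:0.
Shift Task 3→4, Task 4→4, Task 5→2.
Schedule Task 1@1, Task 2@1, Task 3@4, Task 4@4, Task 5@2: d1:5  d2:6  d3:6  d4:6  d5:3 — peak 6.
Total engineer-days = 26 over 5 days ⇒ peak ≥ ⌈26/5⌉ = 6, so 6 is optimal.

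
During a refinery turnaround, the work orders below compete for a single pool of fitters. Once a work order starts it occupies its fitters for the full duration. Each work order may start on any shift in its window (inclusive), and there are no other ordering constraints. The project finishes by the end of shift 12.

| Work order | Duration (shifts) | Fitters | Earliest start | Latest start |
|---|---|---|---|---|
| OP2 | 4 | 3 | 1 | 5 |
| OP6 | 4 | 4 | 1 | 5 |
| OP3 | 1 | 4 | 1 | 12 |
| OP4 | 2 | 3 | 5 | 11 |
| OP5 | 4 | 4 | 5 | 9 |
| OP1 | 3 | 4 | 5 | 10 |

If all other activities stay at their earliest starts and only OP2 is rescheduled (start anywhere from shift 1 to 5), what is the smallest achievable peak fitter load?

11

OP2@1: s1:11  s2:7  s3:7  s4:7  s5:11  s6:11  s7:8  s8:4  s9:0  s10:0  s11:0  s12:0 → peak 11
OP2@2: s1:8  s2:7  s3:7  s4:7  s5:14  s6:11  s7:8  s8:4  s9:0  s10:0  s11:0  s12:0 → peak 14
OP2@3: s1:8  s2:4  s3:7  s4:7  s5:14  s6:14  s7:8  s8:4  s9:0  s10:0  s11:0  s12:0 → peak 14
OP2@4: s1:8  s2:4  s3:4  s4:7  s5:14  s6:14  s7:11  s8:4  s9:0  s10:0  s11:0  s12:0 → peak 14
OP2@5: s1:8  s2:4  s3:4  s4:4  s5:14  s6:14  s7:11  s8:7  s9:0  s10:0  s11:0  s12:0 → peak 14
Best is OP2@1, peak 11.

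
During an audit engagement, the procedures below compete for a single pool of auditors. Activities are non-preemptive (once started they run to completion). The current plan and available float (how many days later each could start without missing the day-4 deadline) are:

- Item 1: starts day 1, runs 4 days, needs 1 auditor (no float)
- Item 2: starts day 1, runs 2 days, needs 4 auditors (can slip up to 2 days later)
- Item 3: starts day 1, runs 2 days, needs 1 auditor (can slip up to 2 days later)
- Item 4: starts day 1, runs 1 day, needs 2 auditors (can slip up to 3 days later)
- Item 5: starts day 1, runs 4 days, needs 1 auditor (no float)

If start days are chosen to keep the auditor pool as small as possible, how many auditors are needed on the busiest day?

6

Early-start (Item 1@1, Item 2@1, Item 3@1, Item 4@1, Item 5@1) gives peak 9: d1:9  d2:7  d3:2  d4:2.
Shift Item 3→3, Item 4→3.
Schedule Item 1@1, Item 2@1, Item 3@3, Item 4@3, Item 5@1: d1:6  d2:6  d3:5  d4:3 — peak 6.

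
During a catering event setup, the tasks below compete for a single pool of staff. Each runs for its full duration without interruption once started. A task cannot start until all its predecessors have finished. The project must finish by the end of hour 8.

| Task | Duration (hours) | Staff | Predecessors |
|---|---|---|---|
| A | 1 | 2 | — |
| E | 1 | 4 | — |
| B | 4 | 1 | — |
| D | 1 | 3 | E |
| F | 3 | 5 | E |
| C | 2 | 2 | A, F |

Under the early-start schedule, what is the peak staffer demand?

9

Early-start schedule: A@1, E@1, B@1, D@2, F@2, C@5.
Load per hour: hour 1: 7, hour 2: 9, hour 3: 6, hour 4: 6, hour 5: 2, hour 6: 2, hour 7: 0, hour 8: 0.
Peak is 9.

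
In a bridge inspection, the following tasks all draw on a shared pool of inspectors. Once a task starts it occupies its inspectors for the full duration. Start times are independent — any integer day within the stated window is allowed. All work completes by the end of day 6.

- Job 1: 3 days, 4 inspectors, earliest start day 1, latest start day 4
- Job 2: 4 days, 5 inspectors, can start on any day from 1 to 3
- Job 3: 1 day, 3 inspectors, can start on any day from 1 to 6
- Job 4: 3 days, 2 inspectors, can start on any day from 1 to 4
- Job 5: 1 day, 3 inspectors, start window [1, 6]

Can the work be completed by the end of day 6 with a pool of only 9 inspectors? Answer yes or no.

yes

Schedule Job 1@1, Job 2@1, Job 3@5, Job 4@4, Job 5@5: d1:9  d2:9  d3:9  d4:7  d5:8  d6:2 — peak 9 ≤ 9.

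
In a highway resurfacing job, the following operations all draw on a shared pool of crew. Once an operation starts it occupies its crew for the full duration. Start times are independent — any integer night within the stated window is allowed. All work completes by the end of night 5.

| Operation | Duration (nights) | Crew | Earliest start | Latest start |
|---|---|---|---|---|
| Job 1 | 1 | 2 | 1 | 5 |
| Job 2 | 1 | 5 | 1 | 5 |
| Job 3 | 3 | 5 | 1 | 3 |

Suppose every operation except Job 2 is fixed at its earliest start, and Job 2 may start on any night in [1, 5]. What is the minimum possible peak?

7

Job 2@1: n1:12  n2:5  n3:5  n4:0  n5:0 → peak 12
Job 2@2: n1:7  n2:10  n3:5  n4:0  n5:0 → peak 10
Job 2@3: n1:7  n2:5  n3:10  n4:0  n5:0 → peak 10
Job 2@4: n1:7  n2:5  n3:5  n4:5  n5:0 → peak 7
Job 2@5: n1:7  n2:5  n3:5  n4:0  n5:5 → peak 7
Best is Job 2@4, peak 7.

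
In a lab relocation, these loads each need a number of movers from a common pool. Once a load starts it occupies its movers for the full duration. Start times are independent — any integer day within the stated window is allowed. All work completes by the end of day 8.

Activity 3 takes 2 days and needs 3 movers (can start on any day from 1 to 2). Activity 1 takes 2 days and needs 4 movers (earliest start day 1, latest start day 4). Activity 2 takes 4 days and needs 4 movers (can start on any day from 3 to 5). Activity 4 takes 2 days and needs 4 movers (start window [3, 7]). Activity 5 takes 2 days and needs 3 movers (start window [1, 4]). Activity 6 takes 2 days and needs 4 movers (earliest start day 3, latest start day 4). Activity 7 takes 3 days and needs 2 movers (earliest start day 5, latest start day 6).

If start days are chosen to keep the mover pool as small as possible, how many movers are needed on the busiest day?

10

Early-start (Activity 3@1, Activity 1@1, Activity 2@3, Activity 4@3, Activity 5@1, Activity 6@3, Activity 7@5) gives peak 12: d1:10  d2:10  d3:12  d4:12  d5:6  d6:6  d7:2  d8:0.
Shift Activity 4→5.
Schedule Activity 3@1, Activity 1@1, Activity 2@3, Activity 4@5, Activity 5@1, Activity 6@3, Activity 7@5: d1:10  d2:10  d3:8  d4:8  d5:10  d6:10  d7:2  d8:0 — peak 10.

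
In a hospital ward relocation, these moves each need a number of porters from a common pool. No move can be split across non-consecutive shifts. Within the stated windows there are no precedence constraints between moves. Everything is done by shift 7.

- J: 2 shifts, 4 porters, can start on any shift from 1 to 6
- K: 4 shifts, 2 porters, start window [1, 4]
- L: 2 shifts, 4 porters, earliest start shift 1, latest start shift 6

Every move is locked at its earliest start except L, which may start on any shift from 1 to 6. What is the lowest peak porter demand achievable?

L@1: s1:10  s2:10  s3:2  s4:2  s5:0  s6:0  s7:0 → peak 10
L@2: s1:6  s2:10  s3:6  s4:2  s5:0  s6:0  s7:0 → peak 10
L@3: s1:6  s2:6  s3:6  s4:6  s5:0  s6:0  s7:0 → peak 6
L@4: s1:6  s2:6  s3:2  s4:6  s5:4  s6:0  s7:0 → peak 6
L@5: s1:6  s2:6  s3:2  s4:2  s5:4  s6:4  s7:0 → peak 6
L@6: s1:6  s2:6  s3:2  s4:2  s5:0  s6:4  s7:4 → peak 6
Best is L@3, peak 6.

6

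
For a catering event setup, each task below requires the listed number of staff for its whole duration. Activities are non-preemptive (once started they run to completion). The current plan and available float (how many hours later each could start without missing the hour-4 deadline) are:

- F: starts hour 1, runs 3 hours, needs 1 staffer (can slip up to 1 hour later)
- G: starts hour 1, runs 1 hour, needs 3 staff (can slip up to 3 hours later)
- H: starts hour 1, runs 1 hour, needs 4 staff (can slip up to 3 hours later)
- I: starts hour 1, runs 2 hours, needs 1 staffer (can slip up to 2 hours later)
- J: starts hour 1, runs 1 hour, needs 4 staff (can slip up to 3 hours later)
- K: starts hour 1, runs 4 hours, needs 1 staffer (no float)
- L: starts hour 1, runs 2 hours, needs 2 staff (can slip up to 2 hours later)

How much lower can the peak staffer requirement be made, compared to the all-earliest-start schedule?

Early-start peak: h1:16  h2:5  h3:2  h4:1 ⇒ 16.
Leveled (F@1, G@1, H@2, I@1, J@4, K@1, L@3): h1:6  h2:7  h3:4  h4:7 ⇒ 7.
Reduction 16 − 7 = 9.

9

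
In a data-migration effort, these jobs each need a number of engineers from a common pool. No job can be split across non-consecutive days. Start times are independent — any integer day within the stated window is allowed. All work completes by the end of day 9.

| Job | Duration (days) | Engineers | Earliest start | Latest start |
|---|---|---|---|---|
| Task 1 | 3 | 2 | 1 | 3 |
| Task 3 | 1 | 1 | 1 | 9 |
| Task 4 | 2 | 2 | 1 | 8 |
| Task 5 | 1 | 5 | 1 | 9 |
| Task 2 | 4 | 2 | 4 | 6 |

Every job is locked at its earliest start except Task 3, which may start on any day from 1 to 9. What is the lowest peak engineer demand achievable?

Task 3@1: d1:10  d2:4  d3:2  d4:2  d5:2  d6:2  d7:2  d8:0  d9:0 → peak 10
Task 3@2: d1:9  d2:5  d3:2  d4:2  d5:2  d6:2  d7:2  d8:0  d9:0 → peak 9
Task 3@3: d1:9  d2:4  d3:3  d4:2  d5:2  d6:2  d7:2  d8:0  d9:0 → peak 9
Task 3@4: d1:9  d2:4  d3:2  d4:3  d5:2  d6:2  d7:2  d8:0  d9:0 → peak 9
Task 3@5: d1:9  d2:4  d3:2  d4:2  d5:3  d6:2  d7:2  d8:0  d9:0 → peak 9
Task 3@6: d1:9  d2:4  d3:2  d4:2  d5:2  d6:3  d7:2  d8:0  d9:0 → peak 9
Task 3@7: d1:9  d2:4  d3:2  d4:2  d5:2  d6:2  d7:3  d8:0  d9:0 → peak 9
Task 3@8: d1:9  d2:4  d3:2  d4:2  d5:2  d6:2  d7:2  d8:1  d9:0 → peak 9
Task 3@9: d1:9  d2:4  d3:2  d4:2  d5:2  d6:2  d7:2  d8:0  d9:1 → peak 9
Best is Task 3@2, peak 9.

9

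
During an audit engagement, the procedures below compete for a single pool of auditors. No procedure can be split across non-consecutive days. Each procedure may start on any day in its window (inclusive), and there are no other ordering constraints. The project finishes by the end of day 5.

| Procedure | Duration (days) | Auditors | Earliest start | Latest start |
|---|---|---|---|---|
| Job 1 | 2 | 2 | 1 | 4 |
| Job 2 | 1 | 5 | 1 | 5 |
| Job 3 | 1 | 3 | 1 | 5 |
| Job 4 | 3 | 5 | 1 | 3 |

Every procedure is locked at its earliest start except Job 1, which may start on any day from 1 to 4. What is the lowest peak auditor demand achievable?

Job 1@1: d1:15  d2:7  d3:5  d4:0  d5:0 → peak 15
Job 1@2: d1:13  d2:7  d3:7  d4:0  d5:0 → peak 13
Job 1@3: d1:13  d2:5  d3:7  d4:2  d5:0 → peak 13
Job 1@4: d1:13  d2:5  d3:5  d4:2  d5:2 → peak 13
Best is Job 1@2, peak 13.

13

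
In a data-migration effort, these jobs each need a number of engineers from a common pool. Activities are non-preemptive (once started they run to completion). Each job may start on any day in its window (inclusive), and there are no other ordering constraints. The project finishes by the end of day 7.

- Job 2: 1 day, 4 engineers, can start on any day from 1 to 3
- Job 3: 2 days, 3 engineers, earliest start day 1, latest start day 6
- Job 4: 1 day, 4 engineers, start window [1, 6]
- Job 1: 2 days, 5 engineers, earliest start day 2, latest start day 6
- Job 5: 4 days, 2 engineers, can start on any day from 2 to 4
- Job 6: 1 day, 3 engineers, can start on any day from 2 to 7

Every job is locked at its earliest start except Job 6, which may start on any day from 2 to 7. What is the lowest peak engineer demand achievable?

11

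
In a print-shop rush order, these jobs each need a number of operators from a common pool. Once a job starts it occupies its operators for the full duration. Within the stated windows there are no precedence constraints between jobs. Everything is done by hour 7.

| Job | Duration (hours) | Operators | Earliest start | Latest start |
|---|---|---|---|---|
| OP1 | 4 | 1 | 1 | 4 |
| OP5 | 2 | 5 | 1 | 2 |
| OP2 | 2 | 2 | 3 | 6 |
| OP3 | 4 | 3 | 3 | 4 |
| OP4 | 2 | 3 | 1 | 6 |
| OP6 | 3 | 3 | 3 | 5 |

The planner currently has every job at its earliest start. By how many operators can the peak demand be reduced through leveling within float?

1

Early-start peak: h1:9  h2:9  h3:9  h4:9  h5:6  h6:3  h7:0 ⇒ 9.
Leveled (OP1@1, OP5@1, OP2@5, OP3@3, OP4@3, OP6@5): h1:6  h2:6  h3:7  h4:7  h5:8  h6:8  h7:3 ⇒ 8.
Reduction 9 − 8 = 1.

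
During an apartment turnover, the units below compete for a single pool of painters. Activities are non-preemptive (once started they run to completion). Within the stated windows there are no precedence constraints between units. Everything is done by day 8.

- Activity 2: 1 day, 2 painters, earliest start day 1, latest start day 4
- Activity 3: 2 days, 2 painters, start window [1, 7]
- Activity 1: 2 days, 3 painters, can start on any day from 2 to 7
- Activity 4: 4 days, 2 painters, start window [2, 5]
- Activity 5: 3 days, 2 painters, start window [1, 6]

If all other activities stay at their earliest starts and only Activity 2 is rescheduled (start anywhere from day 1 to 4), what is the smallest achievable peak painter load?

9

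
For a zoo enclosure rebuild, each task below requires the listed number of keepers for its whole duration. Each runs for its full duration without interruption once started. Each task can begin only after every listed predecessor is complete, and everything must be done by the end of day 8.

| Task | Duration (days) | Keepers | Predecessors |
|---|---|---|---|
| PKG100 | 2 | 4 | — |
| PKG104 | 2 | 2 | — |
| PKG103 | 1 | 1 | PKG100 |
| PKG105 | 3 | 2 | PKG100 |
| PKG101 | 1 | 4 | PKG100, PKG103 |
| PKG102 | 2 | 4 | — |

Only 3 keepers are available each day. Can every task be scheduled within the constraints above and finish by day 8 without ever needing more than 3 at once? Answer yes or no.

Total keeper-days = 31; over 8 days the average is 31/8 > 3, so some day must exceed 3.

no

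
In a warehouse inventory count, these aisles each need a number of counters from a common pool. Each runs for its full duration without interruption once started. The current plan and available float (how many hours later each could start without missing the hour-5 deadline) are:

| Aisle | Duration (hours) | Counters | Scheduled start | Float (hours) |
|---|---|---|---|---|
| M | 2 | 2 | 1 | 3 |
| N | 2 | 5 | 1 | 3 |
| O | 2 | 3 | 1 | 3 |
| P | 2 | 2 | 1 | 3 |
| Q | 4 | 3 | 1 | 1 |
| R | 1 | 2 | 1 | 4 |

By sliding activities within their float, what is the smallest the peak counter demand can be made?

10

Early-start (M@1, N@1, O@1, P@1, Q@1, R@1) gives peak 17: h1:17  h2:15  h3:3  h4:3  h5:0.
Shift O→3, P→3, R→3.
Schedule M@1, N@1, O@3, P@3, Q@1, R@3: h1:10  h2:10  h3:10  h4:8  h5:0 — peak 10.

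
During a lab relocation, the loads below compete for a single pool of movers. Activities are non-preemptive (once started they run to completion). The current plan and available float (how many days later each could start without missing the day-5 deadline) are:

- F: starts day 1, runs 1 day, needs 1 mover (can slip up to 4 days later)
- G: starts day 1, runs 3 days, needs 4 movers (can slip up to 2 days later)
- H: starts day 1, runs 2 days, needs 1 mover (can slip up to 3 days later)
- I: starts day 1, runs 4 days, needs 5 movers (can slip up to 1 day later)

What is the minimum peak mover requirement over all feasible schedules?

Early-start (F@1, G@1, H@1, I@1) gives peak 11: d1:11  d2:10  d3:9  d4:5  d5:0.
Shift H→4, I→2.
Schedule F@1, G@1, H@4, I@2: d1:5  d2:9  d3:9  d4:6  d5:6 — peak 9.

9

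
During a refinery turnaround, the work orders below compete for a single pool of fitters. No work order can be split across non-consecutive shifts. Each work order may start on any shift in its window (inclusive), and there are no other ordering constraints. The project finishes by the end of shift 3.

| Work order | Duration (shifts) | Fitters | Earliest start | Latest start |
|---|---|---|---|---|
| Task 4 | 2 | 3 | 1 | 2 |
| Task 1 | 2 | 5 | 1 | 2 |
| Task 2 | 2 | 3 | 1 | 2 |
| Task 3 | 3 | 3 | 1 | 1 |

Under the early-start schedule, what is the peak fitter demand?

14

Early-start schedule: Task 4@1, Task 1@1, Task 2@1, Task 3@1.
Load per shift: shift 1: 14, shift 2: 14, shift 3: 3.
Peak is 14.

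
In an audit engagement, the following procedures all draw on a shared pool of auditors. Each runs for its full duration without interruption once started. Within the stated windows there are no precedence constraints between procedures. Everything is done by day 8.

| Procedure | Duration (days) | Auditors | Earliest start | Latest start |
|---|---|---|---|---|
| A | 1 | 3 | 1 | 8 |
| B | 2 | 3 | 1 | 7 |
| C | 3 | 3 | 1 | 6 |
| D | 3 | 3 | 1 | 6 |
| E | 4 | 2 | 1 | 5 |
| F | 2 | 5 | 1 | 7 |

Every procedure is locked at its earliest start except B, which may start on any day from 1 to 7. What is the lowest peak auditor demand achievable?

B@1: d1:19  d2:16  d3:8  d4:2  d5:0  d6:0  d7:0  d8:0 → peak 19
B@2: d1:16  d2:16  d3:11  d4:2  d5:0  d6:0  d7:0  d8:0 → peak 16
B@3: d1:16  d2:13  d3:11  d4:5  d5:0  d6:0  d7:0  d8:0 → peak 16
B@4: d1:16  d2:13  d3:8  d4:5  d5:3  d6:0  d7:0  d8:0 → peak 16
B@5: d1:16  d2:13  d3:8  d4:2  d5:3  d6:3  d7:0  d8:0 → peak 16
B@6: d1:16  d2:13  d3:8  d4:2  d5:0  d6:3  d7:3  d8:0 → peak 16
B@7: d1:16  d2:13  d3:8  d4:2  d5:0  d6:0  d7:3  d8:3 → peak 16
Best is B@2, peak 16.

16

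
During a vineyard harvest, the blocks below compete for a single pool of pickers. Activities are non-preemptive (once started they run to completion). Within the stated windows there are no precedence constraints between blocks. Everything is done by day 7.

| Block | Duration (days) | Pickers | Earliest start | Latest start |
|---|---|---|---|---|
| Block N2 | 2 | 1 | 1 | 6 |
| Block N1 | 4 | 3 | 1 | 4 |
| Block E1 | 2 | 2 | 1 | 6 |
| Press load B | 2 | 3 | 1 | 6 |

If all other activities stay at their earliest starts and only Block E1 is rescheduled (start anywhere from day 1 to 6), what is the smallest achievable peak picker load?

7

Block E1@1: d1:9  d2:9  d3:3  d4:3  d5:0  d6:0  d7:0 → peak 9
Block E1@2: d1:7  d2:9  d3:5  d4:3  d5:0  d6:0  d7:0 → peak 9
Block E1@3: d1:7  d2:7  d3:5  d4:5  d5:0  d6:0  d7:0 → peak 7
Block E1@4: d1:7  d2:7  d3:3  d4:5  d5:2  d6:0  d7:0 → peak 7
Block E1@5: d1:7  d2:7  d3:3  d4:3  d5:2  d6:2  d7:0 → peak 7
Block E1@6: d1:7  d2:7  d3:3  d4:3  d5:0  d6:2  d7:2 → peak 7
Best is Block E1@3, peak 7.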